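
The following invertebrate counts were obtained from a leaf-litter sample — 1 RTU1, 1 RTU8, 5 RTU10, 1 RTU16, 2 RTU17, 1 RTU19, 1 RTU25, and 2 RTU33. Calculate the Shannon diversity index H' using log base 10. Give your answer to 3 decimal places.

0.810

Total N = 1+1+5+1+2+1+1+2 = 14, so the proportions are 0.071429, 0.071429, 0.357143, 0.071429, 0.142857, 0.071429, 0.071429, 0.142857 (working shown to 6 dp, full precision carried).
Each pᵢ log₁₀ pᵢ term: 0.071429×(-1.146128)=-0.081866, 0.071429×(-1.146128)=-0.081866, 0.357143×(-0.447158)=-0.159699, 0.071429×(-1.146128)=-0.081866, 0.142857×(-0.845098)=-0.120728, 0.071429×(-1.146128)=-0.081866, 0.071429×(-1.146128)=-0.081866, 0.142857×(-0.845098)=-0.120728.
Sum = -0.810487, so H' = 0.810.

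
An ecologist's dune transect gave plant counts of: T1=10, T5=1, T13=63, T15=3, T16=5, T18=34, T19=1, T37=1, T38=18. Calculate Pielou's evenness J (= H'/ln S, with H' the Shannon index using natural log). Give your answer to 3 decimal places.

Total N = 10+1+63+3+5+34+1+1+18 = 136, so the proportions are 0.07353, 0.00735, 0.46324, 0.02206, 0.03676, 0.25, 0.00735, 0.00735, 0.13235 (working shown to 5 dp, full precision carried).
H' = −Σ pᵢ ln pᵢ = −((-0.19192) + (-0.03612) + (-0.35647) + (-0.08413) + (-0.12144) + (-0.34657) + (-0.03612) + (-0.03612) + (-0.26766)) = 1.47656.
With S = 9 species, ln S = 2.19722, so J = 1.47656/2.19722 = 0.67201, i.e. 0.672 to 3 decimal places.

0.672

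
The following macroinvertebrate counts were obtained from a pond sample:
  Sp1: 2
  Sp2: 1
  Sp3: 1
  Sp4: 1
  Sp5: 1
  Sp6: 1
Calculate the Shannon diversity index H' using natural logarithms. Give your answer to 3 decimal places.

Total N = 2+1+1+1+1+1 = 7, so the proportions are 0.28571, 0.14286, 0.14286, 0.14286, 0.14286, 0.14286 (working shown to 5 dp, full precision carried).
Each pᵢ ln pᵢ term: 0.28571×(-1.25276)=-0.35793, 0.14286×(-1.94591)=-0.27799, 0.14286×(-1.94591)=-0.27799, 0.14286×(-1.94591)=-0.27799, 0.14286×(-1.94591)=-0.27799, 0.14286×(-1.94591)=-0.27799.
Sum = -1.74787, so H' = 1.748.

1.748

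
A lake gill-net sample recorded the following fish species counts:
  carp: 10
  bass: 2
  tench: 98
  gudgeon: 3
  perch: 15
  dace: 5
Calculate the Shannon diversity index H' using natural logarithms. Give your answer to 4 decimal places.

0.9377

Total N = 10+2+98+3+15+5 = 133, so the proportions are 0.075188, 0.015038, 0.736842, 0.022556, 0.112782, 0.037594 (working shown to 6 dp, full precision carried).
Each pᵢ ln pᵢ term: 0.075188×(-2.587764)=-0.194569, 0.015038×(-4.197202)=-0.063116, 0.736842×(-0.305382)=-0.225018, 0.022556×(-3.791737)=-0.085528, 0.112782×(-2.182299)=-0.246124, 0.037594×(-3.280911)=-0.123343.
Sum = -0.937697, so H' = 0.9377.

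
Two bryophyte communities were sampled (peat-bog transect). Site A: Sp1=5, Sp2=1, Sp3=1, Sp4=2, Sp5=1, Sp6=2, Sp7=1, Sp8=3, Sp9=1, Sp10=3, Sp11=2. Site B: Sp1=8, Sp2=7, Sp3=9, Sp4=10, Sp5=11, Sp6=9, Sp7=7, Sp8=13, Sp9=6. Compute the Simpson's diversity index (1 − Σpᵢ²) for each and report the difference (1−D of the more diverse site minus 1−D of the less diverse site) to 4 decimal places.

Site A: N=22, proportions 0.227273, 0.045455, 0.045455, 0.090909, 0.045455, 0.090909, 0.045455, 0.136364, 0.045455, 0.136364, 0.090909, giving 1−D = 0.876033 (working shown to 6 dp, full precision carried).
Site B: N=80, proportions 0.1, 0.0875, 0.1125, 0.125, 0.1375, 0.1125, 0.0875, 0.1625, 0.075, giving 1−D = 0.882812.
Difference = |0.876033 − 0.882812| = 0.006779, i.e. 0.0068 to 4 decimal places.

0.0068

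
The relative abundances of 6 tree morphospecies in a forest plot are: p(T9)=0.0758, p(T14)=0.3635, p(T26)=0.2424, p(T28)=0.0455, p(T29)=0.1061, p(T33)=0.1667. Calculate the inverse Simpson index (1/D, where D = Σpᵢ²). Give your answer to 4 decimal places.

D = 0.0758² + 0.3635² + 0.2424² + 0.0455² + 0.1061² + 0.1667² = 0.00574564 + 0.13213225 + 0.05875776 + 0.00207025 + 0.01125721 + 0.02778889 = 0.23775200 (working shown to 8 dp, full precision carried).
So 1/D = 4.206063, i.e. 4.2061 to 4 decimal places.

4.2061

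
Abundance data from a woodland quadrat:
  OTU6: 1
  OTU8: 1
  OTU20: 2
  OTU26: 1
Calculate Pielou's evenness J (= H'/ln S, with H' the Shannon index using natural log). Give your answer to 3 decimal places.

Total N = 1+1+2+1 = 5, so the proportions are 0.2, 0.2, 0.4, 0.2 (working shown to 5 dp, full precision carried).
H' = −Σ pᵢ ln pᵢ = −((-0.32189) + (-0.32189) + (-0.36652) + (-0.32189)) = 1.33218.
With S = 4 species, ln S = 1.38629, so J = 1.33218/1.38629 = 0.96096, i.e. 0.961 to 3 decimal places.

0.961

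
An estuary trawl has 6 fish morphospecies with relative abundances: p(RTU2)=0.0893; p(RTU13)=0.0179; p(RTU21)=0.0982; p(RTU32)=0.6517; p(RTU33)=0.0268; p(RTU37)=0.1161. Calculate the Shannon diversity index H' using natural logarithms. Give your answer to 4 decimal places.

Each pᵢ ln pᵢ term (working shown to 6 dp, full precision carried): 0.0893×(-2.415754)=-0.215727, 0.0179×(-4.022955)=-0.072011, 0.0982×(-2.320749)=-0.227898, 0.6517×(-0.428171)=-0.279039, 0.0268×(-3.619353)=-0.096999, 0.1161×(-2.153303)=-0.249999.
Sum = -1.141671, so H' = 1.1417.

1.1417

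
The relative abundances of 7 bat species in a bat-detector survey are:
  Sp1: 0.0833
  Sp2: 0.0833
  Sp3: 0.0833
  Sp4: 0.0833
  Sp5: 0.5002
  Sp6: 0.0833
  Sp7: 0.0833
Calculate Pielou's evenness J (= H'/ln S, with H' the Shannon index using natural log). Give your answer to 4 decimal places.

H' = −Σ pᵢ ln pᵢ = −((-0.207026) + (-0.207026) + (-0.207026) + (-0.207026) + (-0.346512) + (-0.207026) + (-0.207026)) = 1.588668 (working shown to 6 dp, full precision carried).
With S = 7 species, ln S = 1.945910, so J = 1.588668/1.945910 = 0.816414, i.e. 0.8164 to 4 decimal places.

0.8164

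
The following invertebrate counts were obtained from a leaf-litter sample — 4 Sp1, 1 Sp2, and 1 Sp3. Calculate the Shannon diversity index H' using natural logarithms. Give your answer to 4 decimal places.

0.8676

Total N = 4+1+1 = 6, so the proportions are 0.666667, 0.166667, 0.166667 (working shown to 6 dp, full precision carried).
Each pᵢ ln pᵢ term: 0.666667×(-0.405465)=-0.270310, 0.166667×(-1.791759)=-0.298627, 0.166667×(-1.791759)=-0.298627.
Sum = -0.867563, so H' = 0.8676.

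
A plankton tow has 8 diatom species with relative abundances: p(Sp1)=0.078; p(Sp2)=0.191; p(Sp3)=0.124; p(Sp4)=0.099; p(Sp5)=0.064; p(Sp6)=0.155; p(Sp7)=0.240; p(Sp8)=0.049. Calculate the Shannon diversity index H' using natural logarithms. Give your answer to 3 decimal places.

1.958

Each pᵢ ln pᵢ term (working shown to 5 dp, full precision carried): 0.078×(-2.55105)=-0.19898, 0.191×(-1.65548)=-0.31620, 0.124×(-2.08747)=-0.25885, 0.099×(-2.31264)=-0.22895, 0.064×(-2.74887)=-0.17593, 0.155×(-1.86433)=-0.28897, 0.24×(-1.42712)=-0.34251, 0.049×(-3.01593)=-0.14778.
Sum = -1.95816, so H' = 1.958.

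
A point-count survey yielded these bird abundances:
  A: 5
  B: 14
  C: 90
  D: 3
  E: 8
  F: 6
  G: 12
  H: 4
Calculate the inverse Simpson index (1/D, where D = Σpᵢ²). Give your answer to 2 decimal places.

Total N = 5+14+90+3+8+6+12+4 = 142, so the proportions are 0.03521, 0.09859, 0.6338, 0.02113, 0.05634, 0.04225, 0.08451, 0.02817 (working shown to 5 dp, full precision carried).
D = 0.03521² + 0.09859² + 0.6338² + 0.02113² + 0.05634² + 0.04225² + 0.08451² + 0.02817² = 0.00124 + 0.00972 + 0.40171 + 0.00045 + 0.00317 + 0.00179 + 0.00714 + 0.00079 = 0.42601.
So 1/D = 2.3474, i.e. 2.35 to 2 decimal places.

2.35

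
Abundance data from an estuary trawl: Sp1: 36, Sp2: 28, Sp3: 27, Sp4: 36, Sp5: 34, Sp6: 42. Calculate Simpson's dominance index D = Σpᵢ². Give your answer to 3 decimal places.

Total N = 36+28+27+36+34+42 = 203, so the proportions are 0.17734, 0.13793, 0.133, 0.17734, 0.16749, 0.2069 (working shown to 5 dp, full precision carried).
D = 0.17734² + 0.13793² + 0.133² + 0.17734² + 0.16749² + 0.2069² = 0.03145 + 0.01902 + 0.01769 + 0.03145 + 0.02805 + 0.04281 = 0.17047.
To 3 decimal places, D = 0.170.

0.170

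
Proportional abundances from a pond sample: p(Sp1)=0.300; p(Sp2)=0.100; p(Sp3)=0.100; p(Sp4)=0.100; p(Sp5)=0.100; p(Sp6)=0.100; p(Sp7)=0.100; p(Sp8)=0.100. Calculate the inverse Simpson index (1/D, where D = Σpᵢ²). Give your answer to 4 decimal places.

6.2500

D = 0.3² + 0.1² + 0.1² + 0.1² + 0.1² + 0.1² + 0.1² + 0.1² = 0.09000000 + 0.01000000 + 0.01000000 + 0.01000000 + 0.01000000 + 0.01000000 + 0.01000000 + 0.01000000 = 0.16000000 (working shown to 8 dp, full precision carried).
So 1/D = 6.250000, i.e. 6.2500 to 4 decimal places.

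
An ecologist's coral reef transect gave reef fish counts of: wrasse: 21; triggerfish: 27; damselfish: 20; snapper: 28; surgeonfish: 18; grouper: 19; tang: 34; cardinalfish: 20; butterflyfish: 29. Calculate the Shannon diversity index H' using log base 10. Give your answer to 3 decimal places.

Total N = 21+27+20+28+18+19+34+20+29 = 216, so the proportions are 0.09722, 0.125, 0.09259, 0.12963, 0.08333, 0.08796, 0.15741, 0.09259, 0.13426 (working shown to 5 dp, full precision carried).
Each pᵢ log₁₀ pᵢ term: 0.09722×(-1.01223)=-0.09841, 0.125×(-0.90309)=-0.11289, 0.09259×(-1.03342)=-0.09569, 0.12963×(-0.88730)=-0.11502, 0.08333×(-1.07918)=-0.08993, 0.08796×(-1.05570)=-0.09286, 0.15741×(-0.80297)=-0.12639, 0.09259×(-1.03342)=-0.09569, 0.13426×(-0.87206)=-0.11708.
Sum = -0.94396, so H' = 0.944.

0.944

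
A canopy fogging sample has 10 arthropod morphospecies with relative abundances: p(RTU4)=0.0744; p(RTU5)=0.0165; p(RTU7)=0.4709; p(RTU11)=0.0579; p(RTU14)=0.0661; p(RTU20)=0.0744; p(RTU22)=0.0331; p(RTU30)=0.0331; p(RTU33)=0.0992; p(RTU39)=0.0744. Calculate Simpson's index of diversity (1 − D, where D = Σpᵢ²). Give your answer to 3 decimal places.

0.742

D = 0.0744² + 0.0165² + 0.4709² + 0.0579² + 0.0661² + 0.0744² + 0.0331² + 0.0331² + 0.0992² + 0.0744² = 0.00554 + 0.00027 + 0.22175 + 0.00335 + 0.00437 + 0.00554 + 0.00110 + 0.00110 + 0.00984 + 0.00554 = 0.25838 (working shown to 5 dp, full precision carried).
So 1 − D = 0.74162, i.e. 0.742 to 3 decimal places.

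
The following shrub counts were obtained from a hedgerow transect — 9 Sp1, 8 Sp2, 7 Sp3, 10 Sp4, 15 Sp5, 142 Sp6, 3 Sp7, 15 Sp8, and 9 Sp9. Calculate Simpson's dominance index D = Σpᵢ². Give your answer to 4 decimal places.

0.4418

Total N = 9+8+7+10+15+142+3+15+9 = 218, so the proportions are 0.041284, 0.036697, 0.03211, 0.045872, 0.068807, 0.651376, 0.013761, 0.068807, 0.041284 (working shown to 6 dp, full precision carried).
D = 0.041284² + 0.036697² + 0.03211² + 0.045872² + 0.068807² + 0.651376² + 0.013761² + 0.068807² + 0.041284² = 0.001704 + 0.001347 + 0.001031 + 0.002104 + 0.004734 + 0.424291 + 0.000189 + 0.004734 + 0.001704 = 0.441840.
To 4 decimal places, D = 0.4418.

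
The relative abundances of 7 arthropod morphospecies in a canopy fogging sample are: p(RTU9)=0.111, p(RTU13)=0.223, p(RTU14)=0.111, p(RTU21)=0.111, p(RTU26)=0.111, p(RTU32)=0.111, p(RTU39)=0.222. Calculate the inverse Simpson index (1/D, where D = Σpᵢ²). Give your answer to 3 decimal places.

D = 0.111² + 0.223² + 0.111² + 0.111² + 0.111² + 0.111² + 0.222² = 0.0123210 + 0.0497290 + 0.0123210 + 0.0123210 + 0.0123210 + 0.0123210 + 0.0492840 = 0.1606180 (working shown to 7 dp, full precision carried).
So 1/D = 6.22595, i.e. 6.226 to 3 decimal places.

6.226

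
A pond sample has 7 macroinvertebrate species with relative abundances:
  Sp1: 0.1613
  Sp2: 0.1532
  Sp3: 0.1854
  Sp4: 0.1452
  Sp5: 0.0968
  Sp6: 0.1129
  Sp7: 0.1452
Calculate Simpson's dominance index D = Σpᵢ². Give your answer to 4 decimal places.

0.1481

D = 0.1613² + 0.1532² + 0.1854² + 0.1452² + 0.0968² + 0.1129² + 0.1452² = 0.026018 + 0.023470 + 0.034373 + 0.021083 + 0.009370 + 0.012746 + 0.021083 = 0.148144 (working shown to 6 dp, full precision carried).
To 4 decimal places, D = 0.1481.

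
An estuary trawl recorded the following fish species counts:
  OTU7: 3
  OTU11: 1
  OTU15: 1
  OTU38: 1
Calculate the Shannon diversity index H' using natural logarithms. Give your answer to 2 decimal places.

1.24

Total N = 3+1+1+1 = 6, so the proportions are 0.5, 0.1667, 0.1667, 0.1667 (working shown to 4 dp, full precision carried).
Each pᵢ ln pᵢ term: 0.5×(-0.6931)=-0.3466, 0.1667×(-1.7918)=-0.2986, 0.1667×(-1.7918)=-0.2986, 0.1667×(-1.7918)=-0.2986.
Sum = -1.2425, so H' = 1.24.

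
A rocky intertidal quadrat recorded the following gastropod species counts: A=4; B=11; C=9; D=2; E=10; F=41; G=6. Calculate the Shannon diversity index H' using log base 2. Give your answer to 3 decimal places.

2.219

Total N = 4+11+9+2+10+41+6 = 83, so the proportions are 0.04819, 0.13253, 0.10843, 0.0241, 0.12048, 0.49398, 0.07229 (working shown to 5 dp, full precision carried).
Each pᵢ log₂ pᵢ term: 0.04819×(-4.37504)=-0.21085, 0.13253×(-2.91561)=-0.38641, 0.10843×(-3.20511)=-0.34754, 0.0241×(-5.37504)=-0.12952, 0.12048×(-3.05311)=-0.36784, 0.49398×(-1.01749)=-0.50261, 0.07229×(-3.79008)=-0.27398.
Sum = -2.21875, so H' = 2.219.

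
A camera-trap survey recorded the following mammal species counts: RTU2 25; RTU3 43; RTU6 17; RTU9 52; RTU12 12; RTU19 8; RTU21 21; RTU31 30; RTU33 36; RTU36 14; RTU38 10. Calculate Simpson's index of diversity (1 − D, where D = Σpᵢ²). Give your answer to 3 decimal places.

Total N = 25+43+17+52+12+8+21+30+36+14+10 = 268, so the proportions are 0.09328, 0.16045, 0.06343, 0.19403, 0.04478, 0.02985, 0.07836, 0.11194, 0.13433, 0.05224, 0.03731 (working shown to 5 dp, full precision carried).
D = 0.09328² + 0.16045² + 0.06343² + 0.19403² + 0.04478² + 0.02985² + 0.07836² + 0.11194² + 0.13433² + 0.05224² + 0.03731² = 0.00870 + 0.02574 + 0.00402 + 0.03765 + 0.00200 + 0.00089 + 0.00614 + 0.01253 + 0.01804 + 0.00273 + 0.00139 = 0.11985.
So 1 − D = 0.88015, i.e. 0.880 to 3 decimal places.

0.880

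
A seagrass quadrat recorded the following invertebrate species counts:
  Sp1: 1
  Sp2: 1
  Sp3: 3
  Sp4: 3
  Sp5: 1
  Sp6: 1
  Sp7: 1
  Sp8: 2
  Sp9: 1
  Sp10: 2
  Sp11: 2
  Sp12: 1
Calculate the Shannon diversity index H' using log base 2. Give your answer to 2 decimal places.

Total N = 1+1+3+3+1+1+1+2+1+2+2+1 = 19, so the proportions are 0.0526, 0.0526, 0.1579, 0.1579, 0.0526, 0.0526, 0.0526, 0.1053, 0.0526, 0.1053, 0.1053, 0.0526 (working shown to 4 dp, full precision carried).
Each pᵢ log₂ pᵢ term: 0.0526×(-4.2479)=-0.2236, 0.0526×(-4.2479)=-0.2236, 0.1579×(-2.6630)=-0.4205, 0.1579×(-2.6630)=-0.4205, 0.0526×(-4.2479)=-0.2236, 0.0526×(-4.2479)=-0.2236, 0.0526×(-4.2479)=-0.2236, 0.1053×(-3.2479)=-0.3419, 0.0526×(-4.2479)=-0.2236, 0.1053×(-3.2479)=-0.3419, 0.1053×(-3.2479)=-0.3419, 0.0526×(-4.2479)=-0.2236.
Sum = -3.4316, so H' = 3.43.

3.43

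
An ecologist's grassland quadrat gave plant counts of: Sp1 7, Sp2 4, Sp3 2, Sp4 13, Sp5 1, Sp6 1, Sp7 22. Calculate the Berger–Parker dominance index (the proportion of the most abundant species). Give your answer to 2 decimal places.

Total N = 7+4+2+13+1+1+22 = 50, so the proportions are 0.14, 0.08, 0.04, 0.26, 0.02, 0.02, 0.44 (working shown to 4 dp, full precision carried).
The largest proportion is 0.44, i.e. d = 0.44 to 2 decimal places.

0.44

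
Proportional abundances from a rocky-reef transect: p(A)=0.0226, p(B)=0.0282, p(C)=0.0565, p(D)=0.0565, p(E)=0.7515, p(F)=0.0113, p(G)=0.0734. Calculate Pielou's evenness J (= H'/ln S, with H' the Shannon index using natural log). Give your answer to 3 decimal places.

H' = −Σ pᵢ ln pᵢ = −((-0.08565) + (-0.10063) + (-0.16235) + (-0.16235) + (-0.21469) + (-0.05066) + (-0.19171)) = 0.96804 (working shown to 5 dp, full precision carried).
With S = 7 species, ln S = 1.94591, so J = 0.96804/1.94591 = 0.49748, i.e. 0.497 to 3 decimal places.

0.497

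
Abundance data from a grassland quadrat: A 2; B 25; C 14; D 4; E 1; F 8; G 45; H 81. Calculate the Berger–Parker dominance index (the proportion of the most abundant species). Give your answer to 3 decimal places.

Total N = 2+25+14+4+1+8+45+81 = 180, so the proportions are 0.01111, 0.13889, 0.07778, 0.02222, 0.00556, 0.04444, 0.25, 0.45 (working shown to 5 dp, full precision carried).
The largest proportion is 0.45, i.e. d = 0.450 to 3 decimal places.

0.450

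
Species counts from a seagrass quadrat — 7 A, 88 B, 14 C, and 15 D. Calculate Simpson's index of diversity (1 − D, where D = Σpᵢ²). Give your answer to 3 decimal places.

0.466

Total N = 7+88+14+15 = 124, so the proportions are 0.05645, 0.70968, 0.1129, 0.12097 (working shown to 5 dp, full precision carried).
D = 0.05645² + 0.70968² + 0.1129² + 0.12097² = 0.00319 + 0.50364 + 0.01275 + 0.01463 = 0.53421.
So 1 − D = 0.46579, i.e. 0.466 to 3 decimal places.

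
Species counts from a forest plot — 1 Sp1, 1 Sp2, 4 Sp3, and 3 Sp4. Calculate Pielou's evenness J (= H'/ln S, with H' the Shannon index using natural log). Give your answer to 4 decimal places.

0.8764

Total N = 1+1+4+3 = 9, so the proportions are 0.111111, 0.111111, 0.444444, 0.333333 (working shown to 6 dp, full precision carried).
H' = −Σ pᵢ ln pᵢ = −((-0.244136) + (-0.244136) + (-0.360413) + (-0.366204)) = 1.214890.
With S = 4 species, ln S = 1.386294, so J = 1.214890/1.386294 = 0.876358, i.e. 0.8764 to 4 decimal places.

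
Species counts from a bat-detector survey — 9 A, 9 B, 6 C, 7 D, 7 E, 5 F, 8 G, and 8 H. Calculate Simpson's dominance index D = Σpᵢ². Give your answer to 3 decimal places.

Total N = 9+9+6+7+7+5+8+8 = 59, so the proportions are 0.15254, 0.15254, 0.10169, 0.11864, 0.11864, 0.08475, 0.13559, 0.13559 (working shown to 5 dp, full precision carried).
D = 0.15254² + 0.15254² + 0.10169² + 0.11864² + 0.11864² + 0.08475² + 0.13559² + 0.13559² = 0.02327 + 0.02327 + 0.01034 + 0.01408 + 0.01408 + 0.00718 + 0.01839 + 0.01839 = 0.12899.
To 3 decimal places, D = 0.129.

0.129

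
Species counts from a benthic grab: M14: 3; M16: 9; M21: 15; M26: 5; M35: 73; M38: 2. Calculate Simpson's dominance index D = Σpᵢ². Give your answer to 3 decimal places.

0.496

Total N = 3+9+15+5+73+2 = 107, so the proportions are 0.02804, 0.08411, 0.14019, 0.04673, 0.68224, 0.01869 (working shown to 5 dp, full precision carried).
D = 0.02804² + 0.08411² + 0.14019² + 0.04673² + 0.68224² + 0.01869² = 0.00079 + 0.00707 + 0.01965 + 0.00218 + 0.46546 + 0.00035 = 0.49550.
To 3 decimal places, D = 0.496.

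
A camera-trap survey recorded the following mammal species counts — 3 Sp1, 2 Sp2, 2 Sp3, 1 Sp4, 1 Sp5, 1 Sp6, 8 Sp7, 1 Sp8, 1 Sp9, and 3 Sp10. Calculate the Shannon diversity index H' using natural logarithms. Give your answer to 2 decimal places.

Total N = 3+2+2+1+1+1+8+1+1+3 = 23, so the proportions are 0.1304, 0.087, 0.087, 0.0435, 0.0435, 0.0435, 0.3478, 0.0435, 0.0435, 0.1304 (working shown to 4 dp, full precision carried).
Each pᵢ ln pᵢ term: 0.1304×(-2.0369)=-0.2657, 0.087×(-2.4423)=-0.2124, 0.087×(-2.4423)=-0.2124, 0.0435×(-3.1355)=-0.1363, 0.0435×(-3.1355)=-0.1363, 0.0435×(-3.1355)=-0.1363, 0.3478×(-1.0561)=-0.3673, 0.0435×(-3.1355)=-0.1363, 0.0435×(-3.1355)=-0.1363, 0.1304×(-2.0369)=-0.2657.
Sum = -2.0051, so H' = 2.01.

2.01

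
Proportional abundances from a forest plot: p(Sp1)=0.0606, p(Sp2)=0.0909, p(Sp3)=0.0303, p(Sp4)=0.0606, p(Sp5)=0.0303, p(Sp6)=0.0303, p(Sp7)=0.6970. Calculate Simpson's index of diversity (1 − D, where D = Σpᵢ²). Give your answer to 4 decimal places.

D = 0.0606² + 0.0909² + 0.0303² + 0.0606² + 0.0303² + 0.0303² + 0.697² = 0.003672 + 0.008263 + 0.000918 + 0.003672 + 0.000918 + 0.000918 + 0.485809 = 0.504171 (working shown to 6 dp, full precision carried).
So 1 − D = 0.495829, i.e. 0.4958 to 4 decimal places.

0.4958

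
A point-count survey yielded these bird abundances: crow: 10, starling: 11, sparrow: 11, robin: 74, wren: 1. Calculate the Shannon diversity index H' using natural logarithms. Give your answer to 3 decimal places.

Total N = 10+11+11+74+1 = 107, so the proportions are 0.09346, 0.1028, 0.1028, 0.69159, 0.00935 (working shown to 5 dp, full precision carried).
Each pᵢ ln pᵢ term: 0.09346×(-2.37024)=-0.22152, 0.1028×(-2.27493)=-0.23387, 0.1028×(-2.27493)=-0.23387, 0.69159×(-0.36876)=-0.25503, 0.00935×(-4.67283)=-0.04367.
Sum = -0.98797, so H' = 0.988.

0.988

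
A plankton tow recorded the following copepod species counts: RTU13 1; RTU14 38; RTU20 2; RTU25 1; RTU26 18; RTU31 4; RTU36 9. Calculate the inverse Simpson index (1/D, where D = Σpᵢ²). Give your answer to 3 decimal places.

Total N = 1+38+2+1+18+4+9 = 73, so the proportions are 0.013699, 0.520548, 0.027397, 0.013699, 0.246575, 0.054795, 0.123288 (working shown to 6 dp, full precision carried).
D = 0.013699² + 0.520548² + 0.027397² + 0.013699² + 0.246575² + 0.054795² + 0.123288² = 0.000188 + 0.270970 + 0.000751 + 0.000188 + 0.060799 + 0.003002 + 0.015200 = 0.351098.
So 1/D = 2.84821, i.e. 2.848 to 3 decimal places.

2.848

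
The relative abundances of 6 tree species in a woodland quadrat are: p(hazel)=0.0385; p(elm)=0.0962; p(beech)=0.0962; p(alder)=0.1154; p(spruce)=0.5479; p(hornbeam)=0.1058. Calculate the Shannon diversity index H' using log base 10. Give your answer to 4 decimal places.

Each pᵢ log₁₀ pᵢ term (working shown to 6 dp, full precision carried): 0.0385×(-1.414539)=-0.054460, 0.0962×(-1.016825)=-0.097819, 0.0962×(-1.016825)=-0.097819, 0.1154×(-0.937794)=-0.108221, 0.5479×(-0.261299)=-0.143166, 0.1058×(-0.975514)=-0.103209.
Sum = -0.604693, so H' = 0.6047.

0.6047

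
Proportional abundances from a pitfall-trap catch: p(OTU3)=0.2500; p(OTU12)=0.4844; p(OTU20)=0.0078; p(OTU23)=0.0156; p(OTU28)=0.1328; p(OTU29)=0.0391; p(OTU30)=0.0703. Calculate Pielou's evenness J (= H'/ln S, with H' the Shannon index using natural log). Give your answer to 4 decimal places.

H' = −Σ pᵢ ln pᵢ = −((-0.346574) + (-0.351115) + (-0.037858) + (-0.064904) + (-0.268111) + (-0.126748) + (-0.186645)) = 1.381955 (working shown to 6 dp, full precision carried).
With S = 7 species, ln S = 1.945910, so J = 1.381955/1.945910 = 0.710184, i.e. 0.7102 to 4 decimal places.

0.7102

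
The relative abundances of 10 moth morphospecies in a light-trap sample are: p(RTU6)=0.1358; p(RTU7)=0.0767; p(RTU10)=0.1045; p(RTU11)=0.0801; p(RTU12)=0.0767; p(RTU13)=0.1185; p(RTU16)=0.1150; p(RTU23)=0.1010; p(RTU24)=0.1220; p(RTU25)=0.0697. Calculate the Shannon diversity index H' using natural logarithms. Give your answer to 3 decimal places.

Each pᵢ ln pᵢ term (working shown to 5 dp, full precision carried): 0.1358×(-1.99657)=-0.27113, 0.0767×(-2.56785)=-0.19695, 0.1045×(-2.25857)=-0.23602, 0.0801×(-2.52448)=-0.20221, 0.0767×(-2.56785)=-0.19695, 0.1185×(-2.13284)=-0.25274, 0.115×(-2.16282)=-0.24872, 0.101×(-2.29263)=-0.23156, 0.122×(-2.10373)=-0.25666, 0.0697×(-2.66355)=-0.18565.
Sum = -2.27860, so H' = 2.279.

2.279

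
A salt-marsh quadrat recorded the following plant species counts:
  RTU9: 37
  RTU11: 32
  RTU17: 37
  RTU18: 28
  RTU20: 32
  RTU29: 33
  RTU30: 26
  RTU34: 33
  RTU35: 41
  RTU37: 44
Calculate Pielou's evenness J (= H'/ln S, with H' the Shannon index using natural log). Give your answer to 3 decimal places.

0.995

Total N = 37+32+37+28+32+33+26+33+41+44 = 343, so the proportions are 0.10787, 0.09329, 0.10787, 0.08163, 0.09329, 0.09621, 0.0758, 0.09621, 0.11953, 0.12828 (working shown to 5 dp, full precision carried).
H' = −Σ pᵢ ln pᵢ = −((-0.24021) + (-0.22129) + (-0.24021) + (-0.20453) + (-0.22129) + (-0.22525) + (-0.19554) + (-0.22525) + (-0.25391) + (-0.26343)) = 2.29092.
With S = 10 species, ln S = 2.30259, so J = 2.29092/2.30259 = 0.99493, i.e. 0.995 to 3 decimal places.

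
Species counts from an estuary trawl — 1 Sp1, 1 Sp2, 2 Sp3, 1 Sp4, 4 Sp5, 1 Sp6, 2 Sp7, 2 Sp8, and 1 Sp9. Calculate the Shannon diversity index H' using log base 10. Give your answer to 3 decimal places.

0.895

Total N = 1+1+2+1+4+1+2+2+1 = 15, so the proportions are 0.06667, 0.06667, 0.13333, 0.06667, 0.26667, 0.06667, 0.13333, 0.13333, 0.06667 (working shown to 5 dp, full precision carried).
Each pᵢ log₁₀ pᵢ term: 0.06667×(-1.17609)=-0.07841, 0.06667×(-1.17609)=-0.07841, 0.13333×(-0.87506)=-0.11667, 0.06667×(-1.17609)=-0.07841, 0.26667×(-0.57403)=-0.15308, 0.06667×(-1.17609)=-0.07841, 0.13333×(-0.87506)=-0.11667, 0.13333×(-0.87506)=-0.11667, 0.06667×(-1.17609)=-0.07841.
Sum = -0.89513, so H' = 0.895.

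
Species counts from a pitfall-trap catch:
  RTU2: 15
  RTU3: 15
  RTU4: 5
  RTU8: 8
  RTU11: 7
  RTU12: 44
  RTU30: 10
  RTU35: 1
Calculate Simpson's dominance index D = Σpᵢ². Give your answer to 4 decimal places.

0.2381

Total N = 15+15+5+8+7+44+10+1 = 105, so the proportions are 0.142857, 0.142857, 0.047619, 0.07619, 0.066667, 0.419048, 0.095238, 0.009524 (working shown to 6 dp, full precision carried).
D = 0.142857² + 0.142857² + 0.047619² + 0.07619² + 0.066667² + 0.419048² + 0.095238² + 0.009524² = 0.020408 + 0.020408 + 0.002268 + 0.005805 + 0.004444 + 0.175601 + 0.009070 + 0.000091 = 0.238095.
To 4 decimal places, D = 0.2381.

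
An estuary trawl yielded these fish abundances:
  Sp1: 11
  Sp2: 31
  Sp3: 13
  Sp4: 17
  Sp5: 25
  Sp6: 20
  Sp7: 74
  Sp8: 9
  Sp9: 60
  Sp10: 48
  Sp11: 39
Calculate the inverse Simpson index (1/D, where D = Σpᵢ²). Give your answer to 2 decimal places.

Total N = 11+31+13+17+25+20+74+9+60+48+39 = 347, so the proportions are 0.0317, 0.089337, 0.037464, 0.048991, 0.072046, 0.057637, 0.213256, 0.025937, 0.172911, 0.138329, 0.112392 (working shown to 6 dp, full precision carried).
D = 0.0317² + 0.089337² + 0.037464² + 0.048991² + 0.072046² + 0.057637² + 0.213256² + 0.025937² + 0.172911² + 0.138329² + 0.112392² = 0.001005 + 0.007981 + 0.001404 + 0.002400 + 0.005191 + 0.003322 + 0.045478 + 0.000673 + 0.029898 + 0.019135 + 0.012632 = 0.129118.
So 1/D = 7.7448, i.e. 7.74 to 2 decimal places.

7.74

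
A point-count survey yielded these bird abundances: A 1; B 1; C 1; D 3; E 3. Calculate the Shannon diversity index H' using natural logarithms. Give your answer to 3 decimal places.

1.465

Total N = 1+1+1+3+3 = 9, so the proportions are 0.11111, 0.11111, 0.11111, 0.33333, 0.33333 (working shown to 5 dp, full precision carried).
Each pᵢ ln pᵢ term: 0.11111×(-2.19722)=-0.24414, 0.11111×(-2.19722)=-0.24414, 0.11111×(-2.19722)=-0.24414, 0.33333×(-1.09861)=-0.36620, 0.33333×(-1.09861)=-0.36620.
Sum = -1.46482, so H' = 1.465.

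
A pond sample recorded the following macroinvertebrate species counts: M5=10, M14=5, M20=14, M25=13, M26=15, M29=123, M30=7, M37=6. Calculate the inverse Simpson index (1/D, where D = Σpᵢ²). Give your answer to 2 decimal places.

Total N = 10+5+14+13+15+123+7+6 = 193, so the proportions are 0.05181, 0.02591, 0.07254, 0.06736, 0.07772, 0.63731, 0.03627, 0.03109 (working shown to 5 dp, full precision carried).
D = 0.05181² + 0.02591² + 0.07254² + 0.06736² + 0.07772² + 0.63731² + 0.03627² + 0.03109² = 0.00268 + 0.00067 + 0.00526 + 0.00454 + 0.00604 + 0.40616 + 0.00132 + 0.00097 = 0.42764.
So 1/D = 2.3384, i.e. 2.34 to 2 decimal places.

2.34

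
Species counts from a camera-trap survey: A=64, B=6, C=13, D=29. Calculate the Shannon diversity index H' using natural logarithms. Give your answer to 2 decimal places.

1.08

Total N = 64+6+13+29 = 112, so the proportions are 0.5714, 0.0536, 0.1161, 0.2589 (working shown to 4 dp, full precision carried).
Each pᵢ ln pᵢ term: 0.5714×(-0.5596)=-0.3198, 0.0536×(-2.9267)=-0.1568, 0.1161×(-2.1535)=-0.2500, 0.2589×(-1.3512)=-0.3499.
Sum = -1.0764, so H' = 1.08.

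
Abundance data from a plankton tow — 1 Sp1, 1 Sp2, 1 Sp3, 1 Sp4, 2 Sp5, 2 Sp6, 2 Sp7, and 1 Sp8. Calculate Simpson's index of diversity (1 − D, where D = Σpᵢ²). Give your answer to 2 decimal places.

Total N = 1+1+1+1+2+2+2+1 = 11, so the proportions are 0.0909, 0.0909, 0.0909, 0.0909, 0.1818, 0.1818, 0.1818, 0.0909 (working shown to 4 dp, full precision carried).
D = 0.0909² + 0.0909² + 0.0909² + 0.0909² + 0.1818² + 0.1818² + 0.1818² + 0.0909² = 0.0083 + 0.0083 + 0.0083 + 0.0083 + 0.0331 + 0.0331 + 0.0331 + 0.0083 = 0.1405.
So 1 − D = 0.8595, i.e. 0.86 to 2 decimal places.

0.86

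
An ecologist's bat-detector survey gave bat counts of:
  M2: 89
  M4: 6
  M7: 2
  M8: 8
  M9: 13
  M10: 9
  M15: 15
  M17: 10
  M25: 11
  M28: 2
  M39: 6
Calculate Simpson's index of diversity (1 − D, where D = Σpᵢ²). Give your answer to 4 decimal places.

0.7004

Total N = 89+6+2+8+13+9+15+10+11+2+6 = 171, so the proportions are 0.520468, 0.035088, 0.011696, 0.046784, 0.076023, 0.052632, 0.087719, 0.05848, 0.064327, 0.011696, 0.035088 (working shown to 6 dp, full precision carried).
D = 0.520468² + 0.035088² + 0.011696² + 0.046784² + 0.076023² + 0.052632² + 0.087719² + 0.05848² + 0.064327² + 0.011696² + 0.035088² = 0.270887 + 0.001231 + 0.000137 + 0.002189 + 0.005780 + 0.002770 + 0.007695 + 0.003420 + 0.004138 + 0.000137 + 0.001231 = 0.299614.
So 1 − D = 0.700386, i.e. 0.7004 to 4 decimal places.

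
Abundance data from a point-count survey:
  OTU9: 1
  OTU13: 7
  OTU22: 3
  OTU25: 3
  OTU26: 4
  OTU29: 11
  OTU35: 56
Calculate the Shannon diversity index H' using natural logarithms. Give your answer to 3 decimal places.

Total N = 1+7+3+3+4+11+56 = 85, so the proportions are 0.01176, 0.08235, 0.03529, 0.03529, 0.04706, 0.12941, 0.65882 (working shown to 5 dp, full precision carried).
Each pᵢ ln pᵢ term: 0.01176×(-4.44265)=-0.05227, 0.08235×(-2.49674)=-0.20561, 0.03529×(-3.34404)=-0.11802, 0.03529×(-3.34404)=-0.11802, 0.04706×(-3.05636)=-0.14383, 0.12941×(-2.04476)=-0.26462, 0.65882×(-0.41730)=-0.27493.
Sum = -1.17730, so H' = 1.177.

1.177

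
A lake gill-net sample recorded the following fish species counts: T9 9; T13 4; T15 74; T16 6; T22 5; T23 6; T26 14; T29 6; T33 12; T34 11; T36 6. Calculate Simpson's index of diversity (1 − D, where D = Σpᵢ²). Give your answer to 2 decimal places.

0.74

Total N = 9+4+74+6+5+6+14+6+12+11+6 = 153, so the proportions are 0.0588, 0.0261, 0.4837, 0.0392, 0.0327, 0.0392, 0.0915, 0.0392, 0.0784, 0.0719, 0.0392 (working shown to 4 dp, full precision carried).
D = 0.0588² + 0.0261² + 0.4837² + 0.0392² + 0.0327² + 0.0392² + 0.0915² + 0.0392² + 0.0784² + 0.0719² + 0.0392² = 0.0035 + 0.0007 + 0.2339 + 0.0015 + 0.0011 + 0.0015 + 0.0084 + 0.0015 + 0.0062 + 0.0052 + 0.0015 = 0.2650.
So 1 − D = 0.7350, i.e. 0.74 to 2 decimal places.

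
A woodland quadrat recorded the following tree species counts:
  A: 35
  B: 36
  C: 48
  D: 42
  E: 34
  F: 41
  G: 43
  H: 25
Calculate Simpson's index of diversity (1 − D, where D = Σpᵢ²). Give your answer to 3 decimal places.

Total N = 35+36+48+42+34+41+43+25 = 304, so the proportions are 0.11513, 0.11842, 0.15789, 0.13816, 0.11184, 0.13487, 0.14145, 0.08224 (working shown to 5 dp, full precision carried).
D = 0.11513² + 0.11842² + 0.15789² + 0.13816² + 0.11184² + 0.13487² + 0.14145² + 0.08224² = 0.01326 + 0.01402 + 0.02493 + 0.01909 + 0.01251 + 0.01819 + 0.02001 + 0.00676 = 0.12877.
So 1 − D = 0.87123, i.e. 0.871 to 3 decimal places.

0.871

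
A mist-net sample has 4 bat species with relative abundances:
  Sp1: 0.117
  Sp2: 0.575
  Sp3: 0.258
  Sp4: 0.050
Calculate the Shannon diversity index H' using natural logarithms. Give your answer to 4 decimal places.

1.0686

Each pᵢ ln pᵢ term (working shown to 6 dp, full precision carried): 0.117×(-2.145581)=-0.251033, 0.575×(-0.553385)=-0.318197, 0.258×(-1.354796)=-0.349537, 0.05×(-2.995732)=-0.149787.
Sum = -1.068553, so H' = 1.0686.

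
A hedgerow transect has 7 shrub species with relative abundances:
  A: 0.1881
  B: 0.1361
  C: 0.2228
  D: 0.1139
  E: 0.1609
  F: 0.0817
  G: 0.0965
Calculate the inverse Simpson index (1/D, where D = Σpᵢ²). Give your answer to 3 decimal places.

6.313

D = 0.1881² + 0.1361² + 0.2228² + 0.1139² + 0.1609² + 0.0817² + 0.0965² = 0.0353816 + 0.0185232 + 0.0496398 + 0.0129732 + 0.0258888 + 0.0066749 + 0.0093123 = 0.1583938 (working shown to 7 dp, full precision carried).
So 1/D = 6.31338, i.e. 6.313 to 3 decimal places.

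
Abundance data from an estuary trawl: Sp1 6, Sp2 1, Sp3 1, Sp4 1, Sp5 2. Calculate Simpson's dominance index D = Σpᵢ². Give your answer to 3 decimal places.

0.355

Total N = 6+1+1+1+2 = 11, so the proportions are 0.54545, 0.09091, 0.09091, 0.09091, 0.18182 (working shown to 5 dp, full precision carried).
D = 0.54545² + 0.09091² + 0.09091² + 0.09091² + 0.18182² = 0.29752 + 0.00826 + 0.00826 + 0.00826 + 0.03306 = 0.35537.
To 3 decimal places, D = 0.355.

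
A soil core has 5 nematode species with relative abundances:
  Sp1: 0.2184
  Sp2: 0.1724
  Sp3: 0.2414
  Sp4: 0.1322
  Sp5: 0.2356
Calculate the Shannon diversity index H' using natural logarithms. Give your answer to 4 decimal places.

Each pᵢ ln pᵢ term (working shown to 6 dp, full precision carried): 0.2184×(-1.521427)=-0.332280, 0.1724×(-1.757938)=-0.303068, 0.2414×(-1.421300)=-0.343102, 0.1322×(-2.023439)=-0.267499, 0.2356×(-1.445620)=-0.340588.
Sum = -1.586537, so H' = 1.5865.

1.5865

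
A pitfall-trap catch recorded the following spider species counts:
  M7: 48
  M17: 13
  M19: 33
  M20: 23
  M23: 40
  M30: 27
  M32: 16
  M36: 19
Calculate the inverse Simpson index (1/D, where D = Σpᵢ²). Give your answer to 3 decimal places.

6.816

Total N = 48+13+33+23+40+27+16+19 = 219, so the proportions are 0.2191781, 0.0593607, 0.1506849, 0.1050228, 0.1826484, 0.1232877, 0.0730594, 0.086758 (working shown to 7 dp, full precision carried).
D = 0.2191781² + 0.0593607² + 0.1506849² + 0.1050228² + 0.1826484² + 0.1232877² + 0.0730594² + 0.086758² = 0.0480390 + 0.0035237 + 0.0227059 + 0.0110298 + 0.0333604 + 0.0151998 + 0.0053377 + 0.0075269 = 0.1467234.
So 1/D = 6.81555, i.e. 6.816 to 3 decimal places.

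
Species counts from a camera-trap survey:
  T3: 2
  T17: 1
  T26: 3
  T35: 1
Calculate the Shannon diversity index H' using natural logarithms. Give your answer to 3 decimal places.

Total N = 2+1+3+1 = 7, so the proportions are 0.28571, 0.14286, 0.42857, 0.14286 (working shown to 5 dp, full precision carried).
Each pᵢ ln pᵢ term: 0.28571×(-1.25276)=-0.35793, 0.14286×(-1.94591)=-0.27799, 0.42857×(-0.84730)=-0.36313, 0.14286×(-1.94591)=-0.27799.
Sum = -1.27703, so H' = 1.277.

1.277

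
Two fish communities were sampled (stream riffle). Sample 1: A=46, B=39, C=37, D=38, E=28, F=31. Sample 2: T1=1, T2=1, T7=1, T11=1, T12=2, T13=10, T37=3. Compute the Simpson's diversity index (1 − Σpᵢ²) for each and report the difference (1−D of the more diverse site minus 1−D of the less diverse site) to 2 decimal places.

0.15

Sample 1: N=219, proportions 0.21, 0.1781, 0.1689, 0.1735, 0.1279, 0.1416, giving 1−D = 0.8291 (working shown to 4 dp, full precision carried).
Sample 2: N=19, proportions 0.0526, 0.0526, 0.0526, 0.0526, 0.1053, 0.5263, 0.1579, giving 1−D = 0.6759.
Difference = |0.8291 − 0.6759| = 0.1532, i.e. 0.15 to 2 decimal places.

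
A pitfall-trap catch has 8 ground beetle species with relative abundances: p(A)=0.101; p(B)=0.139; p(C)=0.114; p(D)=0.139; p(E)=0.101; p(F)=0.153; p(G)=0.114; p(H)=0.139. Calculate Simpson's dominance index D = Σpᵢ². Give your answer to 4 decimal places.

0.1278

D = 0.101² + 0.139² + 0.114² + 0.139² + 0.101² + 0.153² + 0.114² + 0.139² = 0.010201 + 0.019321 + 0.012996 + 0.019321 + 0.010201 + 0.023409 + 0.012996 + 0.019321 = 0.127766 (working shown to 6 dp, full precision carried).
To 4 decimal places, D = 0.1278.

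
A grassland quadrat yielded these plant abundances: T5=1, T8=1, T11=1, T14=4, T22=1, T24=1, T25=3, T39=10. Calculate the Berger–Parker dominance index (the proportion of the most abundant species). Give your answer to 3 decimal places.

Total N = 1+1+1+4+1+1+3+10 = 22, so the proportions are 0.04545, 0.04545, 0.04545, 0.18182, 0.04545, 0.04545, 0.13636, 0.45455 (working shown to 5 dp, full precision carried).
The largest proportion is 0.45455, i.e. d = 0.455 to 3 decimal places.

0.455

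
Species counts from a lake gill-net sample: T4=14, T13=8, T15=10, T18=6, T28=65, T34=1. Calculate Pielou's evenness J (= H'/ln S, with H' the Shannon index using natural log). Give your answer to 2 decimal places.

0.67

Total N = 14+8+10+6+65+1 = 104, so the proportions are 0.1346, 0.0769, 0.0962, 0.0577, 0.625, 0.0096 (working shown to 4 dp, full precision carried).
H' = −Σ pᵢ ln pᵢ = −((-0.2699) + (-0.1973) + (-0.2252) + (-0.1646) + (-0.2938) + (-0.0447)) = 1.1954.
With S = 6 species, ln S = 1.7918, so J = 1.1954/1.7918 = 0.6672, i.e. 0.67 to 2 decimal places.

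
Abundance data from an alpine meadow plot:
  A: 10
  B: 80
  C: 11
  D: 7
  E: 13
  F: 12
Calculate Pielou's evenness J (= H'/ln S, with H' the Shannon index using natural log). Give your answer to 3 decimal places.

0.729

Total N = 10+80+11+7+13+12 = 133, so the proportions are 0.07519, 0.6015, 0.08271, 0.05263, 0.09774, 0.09023 (working shown to 5 dp, full precision carried).
H' = −Σ pᵢ ln pᵢ = −((-0.19457) + (-0.30576) + (-0.20614) + (-0.15497) + (-0.22729) + (-0.21703)) = 1.30577.
With S = 6 species, ln S = 1.79176, so J = 1.30577/1.79176 = 0.72876, i.e. 0.729 to 3 decimal places.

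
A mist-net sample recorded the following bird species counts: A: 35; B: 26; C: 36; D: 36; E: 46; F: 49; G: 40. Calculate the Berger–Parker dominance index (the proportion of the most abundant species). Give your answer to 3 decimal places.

Total N = 35+26+36+36+46+49+40 = 268, so the proportions are 0.1306, 0.09701, 0.13433, 0.13433, 0.17164, 0.18284, 0.14925 (working shown to 5 dp, full precision carried).
The largest proportion is 0.18284, i.e. d = 0.183 to 3 decimal places.

0.183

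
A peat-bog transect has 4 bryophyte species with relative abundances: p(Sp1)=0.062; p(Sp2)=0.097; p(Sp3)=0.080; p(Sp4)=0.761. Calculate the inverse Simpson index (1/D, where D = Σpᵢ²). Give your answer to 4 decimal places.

1.6701

D = 0.062² + 0.097² + 0.08² + 0.761² = 0.0038440 + 0.0094090 + 0.0064000 + 0.5791210 = 0.5987740 (working shown to 7 dp, full precision carried).
So 1/D = 1.670079, i.e. 1.6701 to 4 decimal places.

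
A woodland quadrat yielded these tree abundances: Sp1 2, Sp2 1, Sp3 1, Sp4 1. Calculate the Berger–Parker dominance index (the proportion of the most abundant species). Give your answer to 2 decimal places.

Total N = 2+1+1+1 = 5, so the proportions are 0.4, 0.2, 0.2, 0.2 (working shown to 4 dp, full precision carried).
The largest proportion is 0.4, i.e. d = 0.40 to 2 decimal places.

0.40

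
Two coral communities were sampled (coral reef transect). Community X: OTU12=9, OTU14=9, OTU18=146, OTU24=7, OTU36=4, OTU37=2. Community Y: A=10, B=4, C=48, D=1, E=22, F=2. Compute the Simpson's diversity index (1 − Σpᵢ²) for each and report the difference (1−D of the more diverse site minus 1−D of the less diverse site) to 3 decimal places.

0.303

Community X: N=177, proportions 0.0508475, 0.0508475, 0.8248588, 0.039548, 0.0225989, 0.0112994, giving 1−D = 0.3122347 (working shown to 7 dp, full precision carried).
Community Y: N=87, proportions 0.1149425, 0.045977, 0.5517241, 0.0114943, 0.2528736, 0.0229885, giving 1−D = 0.6156692.
Difference = |0.3122347 − 0.6156692| = 0.3034345, i.e. 0.303 to 3 decimal places.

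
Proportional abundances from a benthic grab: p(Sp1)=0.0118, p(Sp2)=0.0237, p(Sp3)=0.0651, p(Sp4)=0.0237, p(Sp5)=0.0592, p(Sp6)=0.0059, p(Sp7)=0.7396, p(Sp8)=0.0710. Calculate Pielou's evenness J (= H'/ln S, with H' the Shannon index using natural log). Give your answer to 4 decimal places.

H' = −Σ pᵢ ln pᵢ = −((-0.052388) + (-0.088692) + (-0.177842) + (-0.088692) + (-0.167349) + (-0.030284) + (-0.223097) + (-0.187800)) = 1.016144 (working shown to 6 dp, full precision carried).
With S = 8 species, ln S = 2.079442, so J = 1.016144/2.079442 = 0.488662, i.e. 0.4887 to 4 decimal places.

0.4887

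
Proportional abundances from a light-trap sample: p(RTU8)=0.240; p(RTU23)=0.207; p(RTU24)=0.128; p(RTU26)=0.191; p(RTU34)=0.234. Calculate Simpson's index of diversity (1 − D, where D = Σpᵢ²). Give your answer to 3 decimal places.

0.792

D = 0.24² + 0.207² + 0.128² + 0.191² + 0.234² = 0.05760 + 0.04285 + 0.01638 + 0.03648 + 0.05476 = 0.20807 (working shown to 5 dp, full precision carried).
So 1 − D = 0.79193, i.e. 0.792 to 3 decimal places.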